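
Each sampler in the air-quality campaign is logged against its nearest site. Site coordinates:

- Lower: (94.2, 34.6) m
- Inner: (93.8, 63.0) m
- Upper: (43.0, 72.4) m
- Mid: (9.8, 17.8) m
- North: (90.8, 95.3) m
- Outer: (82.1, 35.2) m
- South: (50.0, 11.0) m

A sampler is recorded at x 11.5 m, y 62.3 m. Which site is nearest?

Squared distances to each site:
Lower: 7606.580; Inner: 6773.780; Upper: 1094.260; Mid: 1983.140; North: 7377.490; Outer: 5718.770; South: 4113.940.
Minimum at Upper.

Upper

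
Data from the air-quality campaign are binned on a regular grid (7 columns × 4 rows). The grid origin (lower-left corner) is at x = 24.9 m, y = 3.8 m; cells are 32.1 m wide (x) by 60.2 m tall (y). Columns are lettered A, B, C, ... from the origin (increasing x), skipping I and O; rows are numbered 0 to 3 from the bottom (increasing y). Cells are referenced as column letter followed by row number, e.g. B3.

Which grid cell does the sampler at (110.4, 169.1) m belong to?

C2

Column index: ⌊(110.4 − 24.9) / 32.1⌋ = ⌊2.664⌋ = 2 → column C
Row offset from origin: ⌊(169.1 − 3.8) / 60.2⌋ = ⌊2.746⌋ = 2 → row 2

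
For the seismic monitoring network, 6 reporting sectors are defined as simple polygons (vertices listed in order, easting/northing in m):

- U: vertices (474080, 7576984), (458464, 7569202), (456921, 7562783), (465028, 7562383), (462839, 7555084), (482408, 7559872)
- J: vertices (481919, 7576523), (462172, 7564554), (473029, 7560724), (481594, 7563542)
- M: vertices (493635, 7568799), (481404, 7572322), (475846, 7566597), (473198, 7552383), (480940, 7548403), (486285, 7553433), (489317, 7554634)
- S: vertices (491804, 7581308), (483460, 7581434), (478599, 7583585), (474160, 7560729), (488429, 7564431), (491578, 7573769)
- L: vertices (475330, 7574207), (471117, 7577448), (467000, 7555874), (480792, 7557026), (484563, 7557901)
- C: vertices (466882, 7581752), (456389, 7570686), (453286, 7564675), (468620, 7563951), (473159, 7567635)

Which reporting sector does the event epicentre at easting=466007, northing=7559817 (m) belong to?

Cast a ray rightward from (466007, 7559817). For each polygon, the edges (by vertex number in listed order) whose endpoints lie on opposite sides of northing = 7559817, where each meets that height, and whether that is right or left of the point:
U: 4–5 at easting≈464258.4 (left), 5–6 at easting≈482183.2 (right) → 1 crossing.
J: no edge straddles that height → 0 crossings.
M: 3–4 at easting≈474582.9 (right), 7–1 at easting≈490897.0 (right) → 2 crossings.
S: no edge straddles that height → 0 crossings.
L: 2–3 at easting≈467752.4 (right), 5–1 at easting≈483478.1 (right) → 2 crossings.
C: no edge straddles that height → 0 crossings.
Only U has an odd count, so the point is inside U.

U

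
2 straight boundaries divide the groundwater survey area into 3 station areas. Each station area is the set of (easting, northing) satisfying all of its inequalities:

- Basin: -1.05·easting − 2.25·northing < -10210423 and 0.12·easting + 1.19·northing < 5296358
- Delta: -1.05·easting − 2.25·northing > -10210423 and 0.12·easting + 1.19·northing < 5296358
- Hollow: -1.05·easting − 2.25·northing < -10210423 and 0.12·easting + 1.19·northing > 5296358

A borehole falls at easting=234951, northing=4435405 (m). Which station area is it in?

-1.05·234951 − 2.25·4435405 = -10226359.800, which is < -10210423
0.12·234951 + 1.19·4435405 = 5306326.070, which is > 5296358
This sign pattern matches Hollow.

Hollow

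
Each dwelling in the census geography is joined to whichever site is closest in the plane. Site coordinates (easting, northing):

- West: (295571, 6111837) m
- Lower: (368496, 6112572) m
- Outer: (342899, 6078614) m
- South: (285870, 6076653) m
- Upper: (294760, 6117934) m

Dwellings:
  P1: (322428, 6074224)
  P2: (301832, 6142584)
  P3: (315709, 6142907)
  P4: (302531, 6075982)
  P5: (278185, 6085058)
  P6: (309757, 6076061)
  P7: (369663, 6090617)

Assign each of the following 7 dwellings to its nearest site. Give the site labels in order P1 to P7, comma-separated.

P1 → Outer (d²=438333941.00)
P2 → Upper (d²=657635684.00)
P3 → Upper (d²=1062511330.00)
P4 → South (d²=278039162.00)
P5 → South (d²=129703250.00)
P6 → South (d²=570939233.00)
P7 → Lower (d²=483383914.00)

Outer, Upper, Upper, South, South, South, Lower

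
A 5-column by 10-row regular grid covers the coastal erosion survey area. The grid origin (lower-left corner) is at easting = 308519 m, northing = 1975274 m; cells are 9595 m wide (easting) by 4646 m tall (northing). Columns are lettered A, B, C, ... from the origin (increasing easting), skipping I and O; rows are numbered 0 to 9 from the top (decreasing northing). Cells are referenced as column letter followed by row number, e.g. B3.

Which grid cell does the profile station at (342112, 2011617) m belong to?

D2

Column index: ⌊(342112 − 308519) / 9595⌋ = ⌊3.501⌋ = 3 → column D
Row offset from origin: ⌊(2011617 − 1975274) / 4646⌋ = ⌊7.822⌋ = 7 → row 2 (counted from top)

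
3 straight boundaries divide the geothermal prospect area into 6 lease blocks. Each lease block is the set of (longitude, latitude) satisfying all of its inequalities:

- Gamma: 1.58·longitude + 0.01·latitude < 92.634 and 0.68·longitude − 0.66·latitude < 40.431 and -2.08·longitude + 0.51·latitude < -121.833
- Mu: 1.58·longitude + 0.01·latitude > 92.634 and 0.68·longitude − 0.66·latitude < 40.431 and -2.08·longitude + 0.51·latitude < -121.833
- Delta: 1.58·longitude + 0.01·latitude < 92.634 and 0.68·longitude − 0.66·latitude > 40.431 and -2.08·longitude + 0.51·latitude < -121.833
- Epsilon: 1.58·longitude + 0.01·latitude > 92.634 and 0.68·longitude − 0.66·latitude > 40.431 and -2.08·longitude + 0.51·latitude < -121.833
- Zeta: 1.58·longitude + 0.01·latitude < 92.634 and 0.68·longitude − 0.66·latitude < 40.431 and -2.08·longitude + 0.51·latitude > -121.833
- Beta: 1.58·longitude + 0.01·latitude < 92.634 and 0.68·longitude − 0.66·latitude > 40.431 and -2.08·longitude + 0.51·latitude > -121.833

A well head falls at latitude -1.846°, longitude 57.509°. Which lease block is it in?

1.58·57.509 + 0.01·-1.846 = 90.846, which is < 92.634
0.68·57.509 − 0.66·-1.846 = 40.324, which is < 40.431
-2.08·57.509 + 0.51·-1.846 = -120.560, which is > -121.833
This sign pattern matches Zeta.

Zeta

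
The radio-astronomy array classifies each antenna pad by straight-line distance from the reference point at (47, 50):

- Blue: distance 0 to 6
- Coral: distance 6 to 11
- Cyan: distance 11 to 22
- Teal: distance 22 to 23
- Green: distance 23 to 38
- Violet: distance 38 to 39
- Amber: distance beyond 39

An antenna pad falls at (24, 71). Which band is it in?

Green

Distance = √((24−47)² + (71−50)²) = √(529.000 + 441.000) = 31.145.
23 ≤ 31.145 < 38 → Green.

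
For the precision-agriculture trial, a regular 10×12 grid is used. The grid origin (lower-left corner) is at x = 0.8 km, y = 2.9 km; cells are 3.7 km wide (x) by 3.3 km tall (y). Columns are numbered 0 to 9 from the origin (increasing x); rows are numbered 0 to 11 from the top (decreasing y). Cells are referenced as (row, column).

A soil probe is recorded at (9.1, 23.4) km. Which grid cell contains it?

Column index: ⌊(9.1 − 0.8) / 3.7⌋ = ⌊2.243⌋ = 2
Row offset from origin: ⌊(23.4 − 2.9) / 3.3⌋ = ⌊6.212⌋ = 6 → row 5 (counted from top)

(5, 2)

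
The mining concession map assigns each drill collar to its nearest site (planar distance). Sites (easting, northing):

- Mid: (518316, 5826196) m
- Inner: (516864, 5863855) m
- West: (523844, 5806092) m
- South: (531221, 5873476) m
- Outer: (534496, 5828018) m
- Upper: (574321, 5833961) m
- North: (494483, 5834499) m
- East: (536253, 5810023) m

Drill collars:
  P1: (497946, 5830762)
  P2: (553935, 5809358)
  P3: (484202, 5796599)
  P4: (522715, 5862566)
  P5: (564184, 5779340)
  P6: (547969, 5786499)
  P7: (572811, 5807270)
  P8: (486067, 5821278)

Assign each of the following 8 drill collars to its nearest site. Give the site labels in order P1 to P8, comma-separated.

P1 → North (d²=25957538.00)
P2 → East (d²=313095349.00)
P3 → North (d²=1542108961.00)
P4 → Inner (d²=35895722.00)
P5 → East (d²=1721587250.00)
P6 → East (d²=690643232.00)
P7 → Upper (d²=714689581.00)
P8 → North (d²=245623897.00)

North, East, North, Inner, East, East, Upper, North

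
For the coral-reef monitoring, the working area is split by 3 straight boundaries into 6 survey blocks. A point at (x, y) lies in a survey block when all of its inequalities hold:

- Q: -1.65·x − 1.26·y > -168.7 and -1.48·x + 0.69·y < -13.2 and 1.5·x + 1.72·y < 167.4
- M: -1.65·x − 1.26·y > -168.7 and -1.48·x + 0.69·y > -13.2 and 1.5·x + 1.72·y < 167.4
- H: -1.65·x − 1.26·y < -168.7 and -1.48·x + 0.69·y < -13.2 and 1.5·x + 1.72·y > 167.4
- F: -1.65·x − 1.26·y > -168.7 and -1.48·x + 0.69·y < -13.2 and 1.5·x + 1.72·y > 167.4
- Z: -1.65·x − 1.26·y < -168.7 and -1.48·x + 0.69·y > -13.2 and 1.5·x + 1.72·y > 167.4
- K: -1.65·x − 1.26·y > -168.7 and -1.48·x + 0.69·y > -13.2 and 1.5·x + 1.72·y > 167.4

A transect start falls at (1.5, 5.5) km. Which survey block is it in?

-1.65·1.5 − 1.26·5.5 = -9.405, which is > -168.7
-1.48·1.5 + 0.69·5.5 = 1.575, which is > -13.2
1.5·1.5 + 1.72·5.5 = 11.710, which is < 167.4
This sign pattern matches M.

M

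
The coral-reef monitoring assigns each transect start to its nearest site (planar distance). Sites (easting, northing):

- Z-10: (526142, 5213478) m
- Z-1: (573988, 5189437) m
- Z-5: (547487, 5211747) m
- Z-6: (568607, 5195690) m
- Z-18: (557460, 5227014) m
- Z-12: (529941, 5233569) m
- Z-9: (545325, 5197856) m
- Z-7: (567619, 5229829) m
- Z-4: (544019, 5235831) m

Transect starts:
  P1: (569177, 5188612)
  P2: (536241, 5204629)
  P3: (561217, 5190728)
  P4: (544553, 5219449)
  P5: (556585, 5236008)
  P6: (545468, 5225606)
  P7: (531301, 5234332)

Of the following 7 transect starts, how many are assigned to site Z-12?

1

P1 → Z-1
P2 → Z-9
P3 → Z-6
P4 → Z-5
P5 → Z-18
P6 → Z-4
P7 → Z-12
1 of the 7 goes to Z-12.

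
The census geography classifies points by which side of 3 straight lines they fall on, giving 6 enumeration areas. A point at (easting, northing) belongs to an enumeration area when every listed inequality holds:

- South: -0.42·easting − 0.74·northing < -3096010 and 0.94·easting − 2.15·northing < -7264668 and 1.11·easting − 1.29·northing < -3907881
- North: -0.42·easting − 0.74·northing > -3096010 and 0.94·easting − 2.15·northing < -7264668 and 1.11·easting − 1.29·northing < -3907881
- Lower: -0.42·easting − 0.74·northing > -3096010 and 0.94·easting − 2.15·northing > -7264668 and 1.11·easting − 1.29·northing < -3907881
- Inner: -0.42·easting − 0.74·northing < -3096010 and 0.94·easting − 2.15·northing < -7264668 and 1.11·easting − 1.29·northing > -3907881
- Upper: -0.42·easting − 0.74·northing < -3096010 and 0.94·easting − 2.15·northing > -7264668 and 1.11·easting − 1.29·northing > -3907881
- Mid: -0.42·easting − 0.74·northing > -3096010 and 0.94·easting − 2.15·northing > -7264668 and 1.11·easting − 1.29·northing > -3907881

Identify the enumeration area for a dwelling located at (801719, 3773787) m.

-0.42·801719 − 0.74·3773787 = -3129324.360, which is < -3096010
0.94·801719 − 2.15·3773787 = -7360026.190, which is < -7264668
1.11·801719 − 1.29·3773787 = -3978277.140, which is < -3907881
This sign pattern matches South.

South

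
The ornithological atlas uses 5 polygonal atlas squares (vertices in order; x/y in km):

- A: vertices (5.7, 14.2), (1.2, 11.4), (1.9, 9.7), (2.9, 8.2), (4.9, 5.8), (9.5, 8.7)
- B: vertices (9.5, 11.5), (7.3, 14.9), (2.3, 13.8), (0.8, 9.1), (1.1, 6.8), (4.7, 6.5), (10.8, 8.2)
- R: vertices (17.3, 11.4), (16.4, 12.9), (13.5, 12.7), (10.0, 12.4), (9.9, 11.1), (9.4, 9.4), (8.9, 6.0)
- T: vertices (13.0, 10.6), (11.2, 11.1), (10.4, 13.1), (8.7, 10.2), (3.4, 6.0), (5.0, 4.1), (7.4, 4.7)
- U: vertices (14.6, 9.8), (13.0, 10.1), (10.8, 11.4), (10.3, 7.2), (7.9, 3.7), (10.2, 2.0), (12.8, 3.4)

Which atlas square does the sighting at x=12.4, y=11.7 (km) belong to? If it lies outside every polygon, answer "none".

R

Cast a ray rightward from (12.4, 11.7). For each polygon, the edges (by vertex number in listed order) whose endpoints lie on opposite sides of y = 11.7, where each meets that height, and whether that is right or left of the point:
A: 1–2 at x≈1.68 (left), 6–1 at x≈7.43 (left) → 0 crossings.
B: 1–2 at x≈9.37 (left), 3–4 at x≈1.63 (left) → 0 crossings.
R: 1–2 at x≈17.12 (right), 4–5 at x≈9.95 (left) → 1 crossing.
T: 2–3 at x≈10.96 (left), 3–4 at x≈9.58 (left) → 0 crossings.
U: no edge straddles that height → 0 crossings.
Only R has an odd count, so the point is inside R.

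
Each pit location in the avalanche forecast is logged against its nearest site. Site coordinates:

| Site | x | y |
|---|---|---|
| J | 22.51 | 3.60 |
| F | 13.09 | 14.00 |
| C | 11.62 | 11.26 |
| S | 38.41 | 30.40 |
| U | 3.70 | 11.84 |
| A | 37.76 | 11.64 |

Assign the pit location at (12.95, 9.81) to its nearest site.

Squared distances to each site:
J: 129.958; F: 17.576; C: 3.871; S: 1072.160; U: 89.683; A: 618.885.
Minimum at C.

C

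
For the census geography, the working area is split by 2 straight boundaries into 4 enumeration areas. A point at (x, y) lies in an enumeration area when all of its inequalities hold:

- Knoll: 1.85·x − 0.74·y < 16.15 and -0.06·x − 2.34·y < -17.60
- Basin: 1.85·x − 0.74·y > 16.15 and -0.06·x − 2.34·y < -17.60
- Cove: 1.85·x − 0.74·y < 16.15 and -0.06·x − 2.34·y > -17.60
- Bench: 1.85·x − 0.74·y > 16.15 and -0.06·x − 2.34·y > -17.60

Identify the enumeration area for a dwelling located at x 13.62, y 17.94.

Knoll

1.85·13.62 − 0.74·17.94 = 11.921, which is < 16.15
-0.06·13.62 − 2.34·17.94 = -42.797, which is < -17.60
This sign pattern matches Knoll.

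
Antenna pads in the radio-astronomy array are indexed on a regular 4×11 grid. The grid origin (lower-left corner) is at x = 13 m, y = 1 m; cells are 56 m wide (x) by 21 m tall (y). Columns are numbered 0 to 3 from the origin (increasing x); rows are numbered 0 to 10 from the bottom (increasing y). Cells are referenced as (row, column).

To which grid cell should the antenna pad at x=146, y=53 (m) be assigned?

Column index: ⌊(146 − 13) / 56⌋ = ⌊2.375⌋ = 2
Row offset from origin: ⌊(53 − 1) / 21⌋ = ⌊2.476⌋ = 2 → row 2

(2, 2)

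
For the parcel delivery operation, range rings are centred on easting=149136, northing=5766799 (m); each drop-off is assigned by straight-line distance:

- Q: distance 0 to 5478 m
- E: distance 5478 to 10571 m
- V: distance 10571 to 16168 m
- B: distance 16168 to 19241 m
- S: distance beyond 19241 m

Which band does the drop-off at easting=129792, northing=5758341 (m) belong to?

Distance = √((129792−149136)² + (5758341−5766799)²) = √(374190336.000 + 71537764.000) = 21112.274 m.
19241 ≤ 21112.274 < ∞ → S.

S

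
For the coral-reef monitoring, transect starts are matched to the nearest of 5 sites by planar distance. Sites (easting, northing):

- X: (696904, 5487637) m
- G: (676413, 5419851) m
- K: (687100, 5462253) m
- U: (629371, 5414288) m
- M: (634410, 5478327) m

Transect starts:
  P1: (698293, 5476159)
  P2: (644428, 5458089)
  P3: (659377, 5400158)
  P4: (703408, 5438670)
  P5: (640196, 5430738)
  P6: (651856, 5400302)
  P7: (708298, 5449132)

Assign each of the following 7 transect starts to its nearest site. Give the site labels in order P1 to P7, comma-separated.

X, M, G, K, U, U, K

P1 → X (d²=133673805.00)
P2 → M (d²=509936968.00)
P3 → G (d²=678039545.00)
P4 → K (d²=822108753.00)
P5 → U (d²=387783125.00)
P6 → U (d²=701183421.00)
P7 → K (d²=621515845.00)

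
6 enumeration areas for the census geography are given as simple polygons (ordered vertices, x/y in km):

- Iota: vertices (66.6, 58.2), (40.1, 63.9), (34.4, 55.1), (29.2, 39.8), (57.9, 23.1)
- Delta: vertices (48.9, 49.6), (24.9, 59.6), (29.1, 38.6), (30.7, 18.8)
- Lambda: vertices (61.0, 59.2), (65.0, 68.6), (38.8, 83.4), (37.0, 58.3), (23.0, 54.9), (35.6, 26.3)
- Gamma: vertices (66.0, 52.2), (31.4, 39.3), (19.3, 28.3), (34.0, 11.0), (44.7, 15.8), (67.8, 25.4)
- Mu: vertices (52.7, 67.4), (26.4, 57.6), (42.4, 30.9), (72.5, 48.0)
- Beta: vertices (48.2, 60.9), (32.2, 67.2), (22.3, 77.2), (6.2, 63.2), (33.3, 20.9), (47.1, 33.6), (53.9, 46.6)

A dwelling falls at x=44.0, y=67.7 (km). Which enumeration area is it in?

Lambda

Cast a ray rightward from (44.0, 67.7). For each polygon, the edges (by vertex number in listed order) whose endpoints lie on opposite sides of y = 67.7, where each meets that height, and whether that is right or left of the point:
Iota: no edge straddles that height → 0 crossings.
Delta: no edge straddles that height → 0 crossings.
Lambda: 1–2 at x≈64.62 (right), 3–4 at x≈37.67 (left) → 1 crossing.
Gamma: no edge straddles that height → 0 crossings.
Mu: no edge straddles that height → 0 crossings.
Beta: 2–3 at x≈31.71 (left), 3–4 at x≈11.38 (left) → 0 crossings.
Only Lambda has an odd count, so the point is inside Lambda.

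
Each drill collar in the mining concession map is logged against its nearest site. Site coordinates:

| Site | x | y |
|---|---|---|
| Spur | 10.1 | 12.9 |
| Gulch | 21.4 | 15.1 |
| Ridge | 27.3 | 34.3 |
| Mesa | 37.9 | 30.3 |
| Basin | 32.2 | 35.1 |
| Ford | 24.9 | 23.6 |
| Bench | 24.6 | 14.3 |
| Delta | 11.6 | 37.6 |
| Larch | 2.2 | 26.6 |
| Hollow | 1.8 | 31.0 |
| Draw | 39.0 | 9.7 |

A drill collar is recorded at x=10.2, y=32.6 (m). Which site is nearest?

Delta

Squared distances to each site:
Spur: 388.100; Gulch: 431.690; Ridge: 295.300; Mesa: 772.580; Basin: 490.250; Ford: 297.090; Bench: 542.250; Delta: 26.960; Larch: 100.000; Hollow: 73.120; Draw: 1353.850.
Minimum at Delta.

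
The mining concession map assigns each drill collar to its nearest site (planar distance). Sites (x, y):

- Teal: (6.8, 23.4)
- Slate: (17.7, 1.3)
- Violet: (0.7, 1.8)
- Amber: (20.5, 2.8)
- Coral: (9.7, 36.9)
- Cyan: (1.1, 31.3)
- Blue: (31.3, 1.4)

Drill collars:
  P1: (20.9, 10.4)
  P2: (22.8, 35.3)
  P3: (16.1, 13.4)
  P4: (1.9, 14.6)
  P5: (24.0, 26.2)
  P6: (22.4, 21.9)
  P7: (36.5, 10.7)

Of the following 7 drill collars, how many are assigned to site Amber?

2

P1 → Amber
P2 → Coral
P3 → Amber
P4 → Teal
P5 → Teal
P6 → Teal
P7 → Blue
2 of the 7 go to Amber.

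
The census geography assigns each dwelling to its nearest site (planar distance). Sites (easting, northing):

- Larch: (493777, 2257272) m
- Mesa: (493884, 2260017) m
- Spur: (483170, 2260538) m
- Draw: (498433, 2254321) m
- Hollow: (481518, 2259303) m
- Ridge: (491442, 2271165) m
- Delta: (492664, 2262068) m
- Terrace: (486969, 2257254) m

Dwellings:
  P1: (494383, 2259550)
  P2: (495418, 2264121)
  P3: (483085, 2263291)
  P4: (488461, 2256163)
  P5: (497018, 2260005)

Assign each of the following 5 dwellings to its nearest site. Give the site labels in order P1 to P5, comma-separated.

P1 → Mesa (d²=467090.00)
P2 → Delta (d²=11799325.00)
P3 → Spur (d²=7586234.00)
P4 → Terrace (d²=3416345.00)
P5 → Mesa (d²=9822100.00)

Mesa, Delta, Spur, Terrace, Mesa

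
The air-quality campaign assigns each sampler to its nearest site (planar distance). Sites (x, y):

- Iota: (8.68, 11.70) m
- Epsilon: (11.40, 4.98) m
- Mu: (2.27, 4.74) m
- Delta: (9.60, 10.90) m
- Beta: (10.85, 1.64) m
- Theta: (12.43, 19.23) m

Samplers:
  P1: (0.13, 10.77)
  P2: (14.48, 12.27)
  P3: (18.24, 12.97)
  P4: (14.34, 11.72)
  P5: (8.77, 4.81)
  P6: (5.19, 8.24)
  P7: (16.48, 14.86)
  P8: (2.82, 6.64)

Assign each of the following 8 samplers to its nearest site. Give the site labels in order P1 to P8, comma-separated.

P1 → Mu (d²=40.94)
P2 → Delta (d²=25.69)
P3 → Theta (d²=72.94)
P4 → Delta (d²=23.14)
P5 → Epsilon (d²=6.95)
P6 → Mu (d²=20.78)
P7 → Theta (d²=35.50)
P8 → Mu (d²=3.91)

Mu, Delta, Theta, Delta, Epsilon, Mu, Theta, Mu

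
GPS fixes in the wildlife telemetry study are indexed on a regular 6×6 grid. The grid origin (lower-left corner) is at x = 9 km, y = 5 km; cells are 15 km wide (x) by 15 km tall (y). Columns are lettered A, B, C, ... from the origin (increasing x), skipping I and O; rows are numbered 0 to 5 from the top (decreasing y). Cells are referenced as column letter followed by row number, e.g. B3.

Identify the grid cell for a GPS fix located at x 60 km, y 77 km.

Column index: ⌊(60 − 9) / 15⌋ = ⌊3.400⌋ = 3 → column D
Row offset from origin: ⌊(77 − 5) / 15⌋ = ⌊4.800⌋ = 4 → row 1 (counted from top)

D1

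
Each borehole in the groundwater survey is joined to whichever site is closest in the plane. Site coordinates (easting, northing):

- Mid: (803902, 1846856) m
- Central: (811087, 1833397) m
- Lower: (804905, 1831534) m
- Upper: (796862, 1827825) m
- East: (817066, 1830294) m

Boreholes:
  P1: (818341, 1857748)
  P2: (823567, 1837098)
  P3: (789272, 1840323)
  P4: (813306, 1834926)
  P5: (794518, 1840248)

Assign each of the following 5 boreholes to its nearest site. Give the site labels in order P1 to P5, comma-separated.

P1 → Mid (d²=327120385.00)
P2 → East (d²=88557417.00)
P3 → Upper (d²=213808104.00)
P4 → Central (d²=7261802.00)
P5 → Mid (d²=131725120.00)

Mid, East, Upper, Central, Mid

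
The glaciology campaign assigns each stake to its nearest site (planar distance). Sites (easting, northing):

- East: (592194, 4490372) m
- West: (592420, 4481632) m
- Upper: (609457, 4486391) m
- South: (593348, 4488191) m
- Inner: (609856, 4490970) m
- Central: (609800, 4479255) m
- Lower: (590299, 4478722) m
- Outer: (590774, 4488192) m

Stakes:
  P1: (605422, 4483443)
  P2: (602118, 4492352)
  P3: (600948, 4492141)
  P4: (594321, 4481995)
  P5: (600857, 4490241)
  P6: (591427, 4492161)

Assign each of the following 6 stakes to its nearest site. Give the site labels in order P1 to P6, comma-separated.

P1 → Upper (d²=24971929.00)
P2 → Inner (d²=61786568.00)
P3 → South (d²=73362500.00)
P4 → West (d²=3745570.00)
P5 → South (d²=60587581.00)
P6 → East (d²=3788810.00)

Upper, Inner, South, West, South, East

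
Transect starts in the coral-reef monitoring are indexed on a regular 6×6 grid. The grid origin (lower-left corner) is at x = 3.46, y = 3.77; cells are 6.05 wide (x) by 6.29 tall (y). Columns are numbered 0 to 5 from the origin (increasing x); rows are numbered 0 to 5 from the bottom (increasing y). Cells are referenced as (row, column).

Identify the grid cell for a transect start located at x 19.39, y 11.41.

Column index: ⌊(19.39 − 3.46) / 6.05⌋ = ⌊2.633⌋ = 2
Row offset from origin: ⌊(11.41 − 3.77) / 6.29⌋ = ⌊1.215⌋ = 1 → row 1

(1, 2)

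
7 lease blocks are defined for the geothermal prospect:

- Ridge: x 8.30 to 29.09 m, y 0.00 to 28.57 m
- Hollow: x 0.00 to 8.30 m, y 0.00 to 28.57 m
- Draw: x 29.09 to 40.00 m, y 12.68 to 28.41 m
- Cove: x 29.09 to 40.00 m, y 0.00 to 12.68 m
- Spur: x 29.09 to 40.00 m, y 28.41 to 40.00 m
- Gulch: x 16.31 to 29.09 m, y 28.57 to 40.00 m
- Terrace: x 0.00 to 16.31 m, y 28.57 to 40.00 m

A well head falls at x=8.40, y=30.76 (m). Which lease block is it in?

The point has x = 8.40 and y = 30.76.
Only Terrace satisfies 0.00 ≤ x ≤ 16.31 and 28.57 ≤ y ≤ 40.00.

Terrace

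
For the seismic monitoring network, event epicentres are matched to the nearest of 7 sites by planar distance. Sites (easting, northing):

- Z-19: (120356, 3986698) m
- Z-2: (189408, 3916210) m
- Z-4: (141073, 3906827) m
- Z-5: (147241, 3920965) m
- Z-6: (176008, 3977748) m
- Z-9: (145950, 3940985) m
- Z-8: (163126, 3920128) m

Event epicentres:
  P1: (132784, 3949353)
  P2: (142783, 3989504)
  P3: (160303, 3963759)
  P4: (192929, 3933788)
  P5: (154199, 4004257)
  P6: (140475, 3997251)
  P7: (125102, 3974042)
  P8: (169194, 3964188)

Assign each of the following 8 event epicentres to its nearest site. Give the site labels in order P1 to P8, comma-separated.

Z-9, Z-19, Z-6, Z-2, Z-6, Z-19, Z-19, Z-6

P1 → Z-9 (d²=243366980.00)
P2 → Z-19 (d²=510843965.00)
P3 → Z-6 (d²=442339146.00)
P4 → Z-2 (d²=321383525.00)
P5 → Z-6 (d²=1178359562.00)
P6 → Z-19 (d²=516139970.00)
P7 → Z-19 (d²=182698852.00)
P8 → Z-6 (d²=230304196.00)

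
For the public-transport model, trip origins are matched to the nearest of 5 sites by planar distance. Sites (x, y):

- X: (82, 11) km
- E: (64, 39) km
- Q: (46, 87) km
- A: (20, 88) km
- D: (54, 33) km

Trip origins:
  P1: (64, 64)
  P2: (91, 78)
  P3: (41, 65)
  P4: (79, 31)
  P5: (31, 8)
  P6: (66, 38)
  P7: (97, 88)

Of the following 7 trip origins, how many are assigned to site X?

0

P1 → E
P2 → Q
P3 → Q
P4 → E
P5 → D
P6 → E
P7 → Q
0 of the 7 go to X.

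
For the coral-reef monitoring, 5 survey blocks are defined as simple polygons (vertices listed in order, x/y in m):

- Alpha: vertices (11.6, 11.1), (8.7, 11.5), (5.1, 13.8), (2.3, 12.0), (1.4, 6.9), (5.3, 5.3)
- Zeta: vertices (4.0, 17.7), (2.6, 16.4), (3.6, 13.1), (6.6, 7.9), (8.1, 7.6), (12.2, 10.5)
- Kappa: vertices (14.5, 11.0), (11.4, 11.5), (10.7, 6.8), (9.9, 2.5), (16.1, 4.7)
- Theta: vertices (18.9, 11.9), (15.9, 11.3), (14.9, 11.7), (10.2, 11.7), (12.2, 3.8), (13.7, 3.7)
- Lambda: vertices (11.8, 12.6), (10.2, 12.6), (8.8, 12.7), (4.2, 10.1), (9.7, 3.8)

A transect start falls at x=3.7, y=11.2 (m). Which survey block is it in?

Cast a ray rightward from (3.7, 11.2). For each polygon, the edges (by vertex number in listed order) whose endpoints lie on opposite sides of y = 11.2, where each meets that height, and whether that is right or left of the point:
Alpha: 1–2 at x≈10.88 (right), 4–5 at x≈2.16 (left) → 1 crossing.
Zeta: 3–4 at x≈4.70 (right), 6–1 at x≈11.40 (right) → 2 crossings.
Kappa: 1–2 at x≈13.26 (right), 2–3 at x≈11.36 (right) → 2 crossings.
Theta: 4–5 at x≈10.33 (right), 6–1 at x≈18.46 (right) → 2 crossings.
Lambda: 3–4 at x≈6.15 (right), 5–1 at x≈11.47 (right) → 2 crossings.
Only Alpha has an odd count, so the point is inside Alpha.

Alpha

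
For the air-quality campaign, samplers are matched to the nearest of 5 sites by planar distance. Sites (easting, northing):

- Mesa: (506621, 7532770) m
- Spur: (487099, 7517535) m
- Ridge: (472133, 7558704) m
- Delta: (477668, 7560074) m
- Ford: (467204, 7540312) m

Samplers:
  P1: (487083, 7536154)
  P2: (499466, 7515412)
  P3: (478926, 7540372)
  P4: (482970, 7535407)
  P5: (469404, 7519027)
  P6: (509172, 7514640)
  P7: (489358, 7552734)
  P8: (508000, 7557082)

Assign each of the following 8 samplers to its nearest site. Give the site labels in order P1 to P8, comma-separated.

Spur, Spur, Ford, Ford, Spur, Mesa, Delta, Mesa

P1 → Spur (d²=346667417.00)
P2 → Spur (d²=157449818.00)
P3 → Ford (d²=137408884.00)
P4 → Ford (d²=272625781.00)
P5 → Spur (d²=315339089.00)
P6 → Mesa (d²=335204501.00)
P7 → Delta (d²=190531700.00)
P8 → Mesa (d²=592974985.00)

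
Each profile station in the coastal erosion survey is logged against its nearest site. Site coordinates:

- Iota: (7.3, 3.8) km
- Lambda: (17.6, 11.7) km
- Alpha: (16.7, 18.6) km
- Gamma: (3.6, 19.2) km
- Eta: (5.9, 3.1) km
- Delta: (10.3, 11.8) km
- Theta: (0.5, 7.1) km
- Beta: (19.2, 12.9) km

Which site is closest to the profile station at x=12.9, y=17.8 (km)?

Alpha

Squared distances to each site:
Iota: 227.360; Lambda: 59.300; Alpha: 15.080; Gamma: 88.450; Eta: 265.090; Delta: 42.760; Theta: 268.250; Beta: 63.700.
Minimum at Alpha.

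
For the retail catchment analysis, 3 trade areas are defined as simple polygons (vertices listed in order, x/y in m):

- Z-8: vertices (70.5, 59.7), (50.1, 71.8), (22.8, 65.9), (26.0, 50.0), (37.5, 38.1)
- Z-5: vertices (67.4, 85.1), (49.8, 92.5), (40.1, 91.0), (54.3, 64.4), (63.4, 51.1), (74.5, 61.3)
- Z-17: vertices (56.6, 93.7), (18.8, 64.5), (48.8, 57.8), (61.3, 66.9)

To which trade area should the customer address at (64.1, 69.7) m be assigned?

Cast a ray rightward from (64.1, 69.7). For each polygon, the edges (by vertex number in listed order) whose endpoints lie on opposite sides of y = 69.7, where each meets that height, and whether that is right or left of the point:
Z-8: 1–2 at x≈53.64 (left), 2–3 at x≈40.38 (left) → 0 crossings.
Z-5: 3–4 at x≈51.47 (left), 6–1 at x≈71.99 (right) → 1 crossing.
Z-17: 1–2 at x≈25.53 (left), 4–1 at x≈60.81 (left) → 0 crossings.
Only Z-5 has an odd count, so the point is inside Z-5.

Z-5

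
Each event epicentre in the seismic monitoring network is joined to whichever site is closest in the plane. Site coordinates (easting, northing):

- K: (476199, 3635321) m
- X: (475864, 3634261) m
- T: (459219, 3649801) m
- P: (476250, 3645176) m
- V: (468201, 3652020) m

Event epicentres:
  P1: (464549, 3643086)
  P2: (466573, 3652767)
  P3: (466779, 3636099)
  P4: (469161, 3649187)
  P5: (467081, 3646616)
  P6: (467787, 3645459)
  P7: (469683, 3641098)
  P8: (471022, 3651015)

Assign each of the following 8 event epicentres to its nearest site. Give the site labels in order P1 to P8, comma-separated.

T, V, X, V, V, V, P, V

P1 → T (d²=73500125.00)
P2 → V (d²=3208393.00)
P3 → X (d²=85915469.00)
P4 → V (d²=8947489.00)
P5 → V (d²=30457616.00)
P6 → V (d²=43218117.00)
P7 → P (d²=59755573.00)
P8 → V (d²=8968066.00)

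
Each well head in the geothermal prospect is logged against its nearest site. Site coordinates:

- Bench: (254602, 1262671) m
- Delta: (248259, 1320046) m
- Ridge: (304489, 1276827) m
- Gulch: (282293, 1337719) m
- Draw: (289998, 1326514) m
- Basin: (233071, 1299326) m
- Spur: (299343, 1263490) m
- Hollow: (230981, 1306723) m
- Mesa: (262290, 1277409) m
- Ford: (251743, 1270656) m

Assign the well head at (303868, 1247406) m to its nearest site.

Squared distances to each site:
Bench: 2660158981.000; Delta: 8368930481.000; Ridge: 865980882.000; Gulch: 8621918594.000; Draw: 6450452564.000; Basin: 7707901609.000; Spur: 279170681.000; Hollow: 8831021258.000; Mesa: 2628910093.000; Ford: 3257578125.000.
Minimum at Spur.

Spur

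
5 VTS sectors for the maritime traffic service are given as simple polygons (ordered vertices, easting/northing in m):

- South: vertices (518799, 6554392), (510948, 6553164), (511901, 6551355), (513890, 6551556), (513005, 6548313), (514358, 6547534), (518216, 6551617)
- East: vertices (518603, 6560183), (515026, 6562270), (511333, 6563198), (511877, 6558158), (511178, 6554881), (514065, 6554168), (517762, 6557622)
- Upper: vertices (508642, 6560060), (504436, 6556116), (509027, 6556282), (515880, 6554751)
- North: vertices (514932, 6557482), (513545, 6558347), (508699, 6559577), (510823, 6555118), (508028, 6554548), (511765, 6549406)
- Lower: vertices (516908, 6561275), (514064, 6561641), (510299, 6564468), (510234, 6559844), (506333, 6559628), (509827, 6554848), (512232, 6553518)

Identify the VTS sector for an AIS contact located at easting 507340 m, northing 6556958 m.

Cast a ray rightward from (507340, 6556958). For each polygon, the edges (by vertex number in listed order) whose endpoints lie on opposite sides of northing = 6556958, where each meets that height, and whether that is right or left of the point:
South: no edge straddles that height → 0 crossings.
East: 4–5 at easting≈511621.0 (right), 6–7 at easting≈517051.3 (right) → 2 crossings.
Upper: 1–2 at easting≈505333.9 (left), 4–1 at easting≈512871.1 (right) → 1 crossing.
North: 3–4 at easting≈509946.5 (right), 6–1 at easting≈514726.5 (right) → 2 crossings.
Lower: 5–6 at easting≈508284.7 (right), 7–1 at easting≈514305.7 (right) → 2 crossings.
Only Upper has an odd count, so the point is inside Upper.

Upper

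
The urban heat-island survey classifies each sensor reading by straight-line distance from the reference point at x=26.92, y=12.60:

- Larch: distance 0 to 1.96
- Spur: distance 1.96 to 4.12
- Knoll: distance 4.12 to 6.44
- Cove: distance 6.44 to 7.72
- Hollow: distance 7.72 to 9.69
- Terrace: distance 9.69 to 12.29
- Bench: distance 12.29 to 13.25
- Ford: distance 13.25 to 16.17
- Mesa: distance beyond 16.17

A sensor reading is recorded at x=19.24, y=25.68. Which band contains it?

Ford

Distance = √((19.24−26.92)² + (25.68−12.60)²) = √(58.982 + 171.086) = 15.168.
13.25 ≤ 15.168 < 16.17 → Ford.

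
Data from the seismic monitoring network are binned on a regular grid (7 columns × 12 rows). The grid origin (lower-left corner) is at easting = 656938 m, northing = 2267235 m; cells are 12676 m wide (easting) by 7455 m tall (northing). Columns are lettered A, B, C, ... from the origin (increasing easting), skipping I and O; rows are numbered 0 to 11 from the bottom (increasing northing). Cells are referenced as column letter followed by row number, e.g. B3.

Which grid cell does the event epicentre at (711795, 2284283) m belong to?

Column index: ⌊(711795 − 656938) / 12676⌋ = ⌊4.328⌋ = 4 → column E
Row offset from origin: ⌊(2284283 − 2267235) / 7455⌋ = ⌊2.287⌋ = 2 → row 2

E2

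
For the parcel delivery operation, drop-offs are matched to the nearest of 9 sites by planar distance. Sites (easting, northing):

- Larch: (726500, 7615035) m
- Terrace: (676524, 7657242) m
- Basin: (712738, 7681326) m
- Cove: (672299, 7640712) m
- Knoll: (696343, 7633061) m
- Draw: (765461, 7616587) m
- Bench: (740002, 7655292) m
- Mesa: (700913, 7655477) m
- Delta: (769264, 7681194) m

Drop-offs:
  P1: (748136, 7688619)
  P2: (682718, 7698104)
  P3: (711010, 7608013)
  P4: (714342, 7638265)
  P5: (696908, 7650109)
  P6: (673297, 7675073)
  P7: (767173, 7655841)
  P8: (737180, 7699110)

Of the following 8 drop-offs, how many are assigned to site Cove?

P1 → Delta
P2 → Basin
P3 → Larch
P4 → Knoll
P5 → Mesa
P6 → Terrace
P7 → Delta
P8 → Basin
0 of the 8 go to Cove.

0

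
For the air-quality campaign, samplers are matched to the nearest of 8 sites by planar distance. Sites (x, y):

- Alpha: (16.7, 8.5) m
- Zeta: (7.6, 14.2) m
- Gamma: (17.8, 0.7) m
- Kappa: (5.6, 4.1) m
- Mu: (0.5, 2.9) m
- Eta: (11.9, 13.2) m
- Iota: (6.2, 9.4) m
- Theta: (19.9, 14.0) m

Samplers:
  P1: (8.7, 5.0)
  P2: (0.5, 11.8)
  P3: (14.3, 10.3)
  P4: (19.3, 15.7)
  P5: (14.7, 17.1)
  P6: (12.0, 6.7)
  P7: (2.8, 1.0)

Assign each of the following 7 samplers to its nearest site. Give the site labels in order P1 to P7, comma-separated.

P1 → Kappa (d²=10.42)
P2 → Iota (d²=38.25)
P3 → Alpha (d²=9.00)
P4 → Theta (d²=3.25)
P5 → Eta (d²=23.05)
P6 → Alpha (d²=25.33)
P7 → Mu (d²=8.90)

Kappa, Iota, Alpha, Theta, Eta, Alpha, Mu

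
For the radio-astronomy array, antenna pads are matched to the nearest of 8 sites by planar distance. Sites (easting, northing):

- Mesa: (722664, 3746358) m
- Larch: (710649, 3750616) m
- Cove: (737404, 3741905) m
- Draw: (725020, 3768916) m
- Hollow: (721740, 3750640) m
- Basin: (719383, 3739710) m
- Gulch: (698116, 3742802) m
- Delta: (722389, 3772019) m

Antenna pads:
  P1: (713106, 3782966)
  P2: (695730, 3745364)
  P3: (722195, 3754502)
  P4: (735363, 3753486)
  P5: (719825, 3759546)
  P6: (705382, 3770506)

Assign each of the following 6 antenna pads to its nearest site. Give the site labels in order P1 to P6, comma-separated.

Delta, Gulch, Hollow, Cove, Hollow, Delta

P1 → Delta (d²=206010898.00)
P2 → Gulch (d²=12256840.00)
P3 → Hollow (d²=15122069.00)
P4 → Cove (d²=138285242.00)
P5 → Hollow (d²=82984061.00)
P6 → Delta (d²=291527218.00)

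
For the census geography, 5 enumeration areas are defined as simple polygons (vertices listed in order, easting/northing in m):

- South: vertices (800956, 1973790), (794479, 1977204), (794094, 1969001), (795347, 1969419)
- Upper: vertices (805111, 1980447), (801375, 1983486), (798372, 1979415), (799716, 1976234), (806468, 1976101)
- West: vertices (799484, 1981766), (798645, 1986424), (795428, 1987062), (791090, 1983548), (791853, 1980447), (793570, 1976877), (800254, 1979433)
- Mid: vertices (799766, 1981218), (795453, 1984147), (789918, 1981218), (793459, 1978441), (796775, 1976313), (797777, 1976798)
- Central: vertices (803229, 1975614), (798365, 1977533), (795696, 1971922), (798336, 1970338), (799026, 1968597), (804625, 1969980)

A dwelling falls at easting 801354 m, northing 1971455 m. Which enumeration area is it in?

Cast a ray rightward from (801354, 1971455). For each polygon, the edges (by vertex number in listed order) whose endpoints lie on opposite sides of northing = 1971455, where each meets that height, and whether that is right or left of the point:
South: 2–3 at easting≈794209.2 (left), 4–1 at easting≈797959.7 (left) → 0 crossings.
Upper: no edge straddles that height → 0 crossings.
West: no edge straddles that height → 0 crossings.
Mid: no edge straddles that height → 0 crossings.
Central: 3–4 at easting≈796474.3 (left), 6–1 at easting≈804259.5 (right) → 1 crossing.
Only Central has an odd count, so the point is inside Central.

Central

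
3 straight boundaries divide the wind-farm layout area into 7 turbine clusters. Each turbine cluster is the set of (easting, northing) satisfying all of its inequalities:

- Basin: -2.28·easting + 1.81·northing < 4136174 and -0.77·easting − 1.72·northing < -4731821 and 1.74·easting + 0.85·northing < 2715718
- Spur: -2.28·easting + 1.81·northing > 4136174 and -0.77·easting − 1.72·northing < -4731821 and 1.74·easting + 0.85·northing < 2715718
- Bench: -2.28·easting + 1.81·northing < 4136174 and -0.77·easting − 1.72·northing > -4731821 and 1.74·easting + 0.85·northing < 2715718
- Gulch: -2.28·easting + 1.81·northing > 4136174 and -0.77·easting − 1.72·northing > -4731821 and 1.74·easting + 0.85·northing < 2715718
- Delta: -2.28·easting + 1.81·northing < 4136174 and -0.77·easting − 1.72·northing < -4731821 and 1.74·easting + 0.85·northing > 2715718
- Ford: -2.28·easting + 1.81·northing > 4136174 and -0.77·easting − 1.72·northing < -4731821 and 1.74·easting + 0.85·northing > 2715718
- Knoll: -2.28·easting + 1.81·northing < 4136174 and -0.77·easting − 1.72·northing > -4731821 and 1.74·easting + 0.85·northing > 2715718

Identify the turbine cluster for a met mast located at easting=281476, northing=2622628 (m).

Knoll

-2.28·281476 + 1.81·2622628 = 4105191.400, which is < 4136174
-0.77·281476 − 1.72·2622628 = -4727656.680, which is > -4731821
1.74·281476 + 0.85·2622628 = 2719002.040, which is > 2715718
This sign pattern matches Knoll.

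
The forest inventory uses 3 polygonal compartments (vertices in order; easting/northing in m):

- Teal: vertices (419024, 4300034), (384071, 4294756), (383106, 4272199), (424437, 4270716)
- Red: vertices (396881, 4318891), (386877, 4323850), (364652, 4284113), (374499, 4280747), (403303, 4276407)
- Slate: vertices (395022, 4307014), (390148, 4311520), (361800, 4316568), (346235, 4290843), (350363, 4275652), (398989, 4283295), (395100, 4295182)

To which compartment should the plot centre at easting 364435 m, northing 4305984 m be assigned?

Slate

Cast a ray rightward from (364435, 4305984). For each polygon, the edges (by vertex number in listed order) whose endpoints lie on opposite sides of northing = 4305984, where each meets that height, and whether that is right or left of the point:
Teal: no edge straddles that height → 0 crossings.
Red: 2–3 at easting≈376884.5 (right), 5–1 at easting≈398832.1 (right) → 2 crossings.
Slate: 3–4 at easting≈355396.1 (left), 7–1 at easting≈395028.8 (right) → 1 crossing.
Only Slate has an odd count, so the point is inside Slate.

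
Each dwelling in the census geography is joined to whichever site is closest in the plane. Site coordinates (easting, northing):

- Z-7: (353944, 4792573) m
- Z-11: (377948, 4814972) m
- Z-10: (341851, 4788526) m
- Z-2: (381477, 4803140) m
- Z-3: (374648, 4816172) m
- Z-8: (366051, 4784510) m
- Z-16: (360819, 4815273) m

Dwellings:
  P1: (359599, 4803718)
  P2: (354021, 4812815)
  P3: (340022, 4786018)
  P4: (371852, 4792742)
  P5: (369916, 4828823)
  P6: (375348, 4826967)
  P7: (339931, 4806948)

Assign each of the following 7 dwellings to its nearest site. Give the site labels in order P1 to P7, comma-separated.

P1 → Z-16 (d²=135006425.00)
P2 → Z-16 (d²=52254568.00)
P3 → Z-10 (d²=9635305.00)
P4 → Z-8 (d²=101417425.00)
P5 → Z-3 (d²=182439625.00)
P6 → Z-3 (d²=117022025.00)
P7 → Z-10 (d²=343056484.00)

Z-16, Z-16, Z-10, Z-8, Z-3, Z-3, Z-10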